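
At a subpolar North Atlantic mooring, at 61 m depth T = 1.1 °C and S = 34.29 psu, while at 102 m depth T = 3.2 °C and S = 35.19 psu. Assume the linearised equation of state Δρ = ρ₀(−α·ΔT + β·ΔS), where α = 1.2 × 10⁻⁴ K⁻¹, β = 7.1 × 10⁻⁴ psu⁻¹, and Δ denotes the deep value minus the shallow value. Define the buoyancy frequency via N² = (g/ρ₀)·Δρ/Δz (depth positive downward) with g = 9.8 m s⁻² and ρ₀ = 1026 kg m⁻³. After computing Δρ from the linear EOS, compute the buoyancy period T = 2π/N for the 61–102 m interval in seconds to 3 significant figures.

ΔT = +2.1 K, ΔS = +0.90 psu (deep − shallow).
Δρ/ρ₀ = −αΔT + βΔS = -2.52 × 10⁻⁴ + 6.39 × 10⁻⁴ = 3.87 × 10⁻⁴, so Δρ ≈ 0.3971 kg m⁻³.
N² = (g/ρ₀)·Δρ/Δz = g·(Δρ/ρ₀)/Δz = 9.8 × 3.87 × 10⁻⁴ / 41 = 9.2502 × 10⁻⁵ s⁻².
N = √(9.2502 × 10⁻⁵) = 9.6178 × 10⁻³ rad s⁻¹ → T = 2π/N = 653.29 s ≈ 653 s.

653 s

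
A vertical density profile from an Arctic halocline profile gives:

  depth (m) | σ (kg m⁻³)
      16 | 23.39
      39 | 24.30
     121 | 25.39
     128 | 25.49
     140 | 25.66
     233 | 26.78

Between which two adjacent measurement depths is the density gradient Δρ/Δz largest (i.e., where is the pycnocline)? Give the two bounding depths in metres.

Compute the density gradient over each adjacent pair:
  16–39 m: Δρ/Δz = 0.91/23 = 0.040 kg m⁻⁴
  39–121 m: Δρ/Δz = 1.09/82 = 0.013 kg m⁻⁴
  121–128 m: Δρ/Δz = 0.10/7 = 0.014 kg m⁻⁴
  128–140 m: Δρ/Δz = 0.17/12 = 0.014 kg m⁻⁴
  140–233 m: Δρ/Δz = 1.12/93 = 0.012 kg m⁻⁴
The largest gradient is in the 16–39 m interval — the pycnocline.

16–39 m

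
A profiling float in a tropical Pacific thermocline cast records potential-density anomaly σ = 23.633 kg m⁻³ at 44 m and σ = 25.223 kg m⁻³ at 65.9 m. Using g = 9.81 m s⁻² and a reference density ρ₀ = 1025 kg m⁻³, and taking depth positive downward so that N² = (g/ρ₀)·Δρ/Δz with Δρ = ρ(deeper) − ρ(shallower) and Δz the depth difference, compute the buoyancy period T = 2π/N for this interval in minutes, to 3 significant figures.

Δρ = 1025.223 − 1023.633 = 1.590 kg m⁻³ over Δz = 65.9 − 44 = 21.9 m.
N² = (9.81/1025) × (1.590/21.9) = 6.9486 × 10⁻⁴ s⁻².
N = √(6.9486 × 10⁻⁴) = 0.026360 rad s⁻¹, so T = 2π/N = 238.36 s = 3.9727 min ≈ 3.97 min.
A positive N² confirms static stability across the interval.

3.97 min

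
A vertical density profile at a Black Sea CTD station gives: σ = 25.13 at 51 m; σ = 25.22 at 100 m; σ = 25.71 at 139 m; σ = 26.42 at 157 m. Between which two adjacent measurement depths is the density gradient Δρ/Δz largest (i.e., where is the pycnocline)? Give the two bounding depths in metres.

139–157 m

Compute the density gradient over each adjacent pair:
  51–100 m: Δρ/Δz = 0.09/49 = 1.8 × 10⁻³ kg m⁻⁴
  100–139 m: Δρ/Δz = 0.49/39 = 0.013 kg m⁻⁴
  139–157 m: Δρ/Δz = 0.71/18 = 0.039 kg m⁻⁴
The largest gradient is in the 139–157 m interval — the pycnocline.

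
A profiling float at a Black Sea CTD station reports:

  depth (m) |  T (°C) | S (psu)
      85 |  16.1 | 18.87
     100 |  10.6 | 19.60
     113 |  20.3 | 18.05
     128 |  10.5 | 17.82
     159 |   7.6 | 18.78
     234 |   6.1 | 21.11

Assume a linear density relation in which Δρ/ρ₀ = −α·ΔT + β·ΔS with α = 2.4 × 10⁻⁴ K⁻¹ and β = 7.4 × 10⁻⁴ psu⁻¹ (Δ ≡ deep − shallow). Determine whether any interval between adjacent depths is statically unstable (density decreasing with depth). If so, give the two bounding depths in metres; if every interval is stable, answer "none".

Evaluate Δρ/ρ₀ = −αΔT + βΔS across each adjacent pair:
  85–100 m: −αΔT+βΔS = −(2.4 × 10⁻⁴)(-5.5)+(7.4 × 10⁻⁴)(+0.73) = 1.9 × 10⁻³ → stable
  100–113 m: −αΔT+βΔS = −(2.4 × 10⁻⁴)(+9.7)+(7.4 × 10⁻⁴)(-1.55) = -3.5 × 10⁻³ → UNSTABLE
  113–128 m: −αΔT+βΔS = −(2.4 × 10⁻⁴)(-9.8)+(7.4 × 10⁻⁴)(-0.23) = 2.2 × 10⁻³ → stable
  128–159 m: −αΔT+βΔS = −(2.4 × 10⁻⁴)(-2.9)+(7.4 × 10⁻⁴)(+0.96) = 1.4 × 10⁻³ → stable
  159–234 m: −αΔT+βΔS = −(2.4 × 10⁻⁴)(-1.5)+(7.4 × 10⁻⁴)(+2.33) = 2.1 × 10⁻³ → stable
The 100–113 m interval has Δρ < 0: lighter water underlies denser water.

100–113 m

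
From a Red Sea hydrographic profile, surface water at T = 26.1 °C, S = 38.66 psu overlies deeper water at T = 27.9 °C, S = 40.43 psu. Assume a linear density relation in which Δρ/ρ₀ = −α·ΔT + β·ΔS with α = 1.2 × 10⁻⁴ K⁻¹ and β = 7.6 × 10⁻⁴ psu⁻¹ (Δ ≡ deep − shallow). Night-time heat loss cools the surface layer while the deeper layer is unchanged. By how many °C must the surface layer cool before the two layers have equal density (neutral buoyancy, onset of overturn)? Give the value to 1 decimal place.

9.4 °C

Neutral buoyancy requires Δρ = 0, i.e. −α(T_deep − T_surf′) + β(S_deep − S_surf) = 0.
T_surf′ = T_deep − (β/α)·ΔS = 27.9 − (7.6 × 10⁻⁴/1.2 × 10⁻⁴)·(+1.77) = 16.690 °C.
Cooling required: 26.1 − (16.690) = 9.410 °C.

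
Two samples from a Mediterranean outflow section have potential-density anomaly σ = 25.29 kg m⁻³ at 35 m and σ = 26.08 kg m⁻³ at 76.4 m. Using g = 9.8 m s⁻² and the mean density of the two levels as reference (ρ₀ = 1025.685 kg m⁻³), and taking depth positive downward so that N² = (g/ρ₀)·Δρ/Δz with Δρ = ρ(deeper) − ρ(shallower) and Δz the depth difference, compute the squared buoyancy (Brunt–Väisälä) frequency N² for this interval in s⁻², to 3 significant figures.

1.82 × 10⁻⁴ s⁻²

Δρ = 1026.08 − 1025.29 = 0.79 kg m⁻³ over Δz = 76.4 − 35 = 41.4 m.
N² = (9.8/1025.685) × (0.79/41.4) = 1.8232 × 10⁻⁴ s⁻² ≈ 1.82 × 10⁻⁴ s⁻².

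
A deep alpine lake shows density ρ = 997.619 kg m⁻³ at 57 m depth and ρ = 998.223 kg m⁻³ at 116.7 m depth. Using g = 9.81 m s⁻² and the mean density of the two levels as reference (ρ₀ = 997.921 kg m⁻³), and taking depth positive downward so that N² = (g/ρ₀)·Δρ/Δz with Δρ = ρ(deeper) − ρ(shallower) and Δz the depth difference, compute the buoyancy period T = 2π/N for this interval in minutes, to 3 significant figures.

Δρ = 998.223 − 997.619 = 0.604 kg m⁻³ over Δz = 116.7 − 57 = 59.7 m.
N² = (9.81/997.921) × (0.604/59.7) = 9.9457 × 10⁻⁵ s⁻².
N = √(9.9457 × 10⁻⁵) = 9.9728 × 10⁻³ rad s⁻¹, so T = 2π/N = 630.03 s = 10.500 min ≈ 10.5 min.
Since Δρ > 0 the layer is stably stratified.

10.5 min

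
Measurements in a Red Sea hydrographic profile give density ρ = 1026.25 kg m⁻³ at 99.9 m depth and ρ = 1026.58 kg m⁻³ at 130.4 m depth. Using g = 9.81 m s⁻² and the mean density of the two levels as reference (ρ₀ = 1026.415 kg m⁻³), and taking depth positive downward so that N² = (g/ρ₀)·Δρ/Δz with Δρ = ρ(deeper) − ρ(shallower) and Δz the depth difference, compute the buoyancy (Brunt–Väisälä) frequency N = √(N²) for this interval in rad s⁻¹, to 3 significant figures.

0.0102 rad s⁻¹

Δρ = 1026.58 − 1026.25 = 0.33 kg m⁻³ over Δz = 130.4 − 99.9 = 30.5 m.
N² = (9.81/1026.415) × (0.33/30.5) = 1.0341 × 10⁻⁴ s⁻².
N = √(1.0341 × 10⁻⁴) = 0.010169 rad s⁻¹ ≈ 0.0102 rad s⁻¹.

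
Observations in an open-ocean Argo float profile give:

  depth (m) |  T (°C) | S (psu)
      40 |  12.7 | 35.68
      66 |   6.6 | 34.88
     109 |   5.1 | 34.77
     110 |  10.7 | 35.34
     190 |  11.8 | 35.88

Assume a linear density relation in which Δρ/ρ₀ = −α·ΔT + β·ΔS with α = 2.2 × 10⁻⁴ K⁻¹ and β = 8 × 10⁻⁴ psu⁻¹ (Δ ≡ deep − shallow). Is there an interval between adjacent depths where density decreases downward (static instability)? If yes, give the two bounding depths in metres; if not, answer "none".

Evaluate Δρ/ρ₀ = −αΔT + βΔS across each adjacent pair:
  40–66 m: −αΔT+βΔS = −(2.2 × 10⁻⁴)(-6.1)+(8 × 10⁻⁴)(-0.80) = 7.0 × 10⁻⁴ → stable
  66–109 m: −αΔT+βΔS = −(2.2 × 10⁻⁴)(-1.5)+(8 × 10⁻⁴)(-0.11) = 2.4 × 10⁻⁴ → stable
  109–110 m: −αΔT+βΔS = −(2.2 × 10⁻⁴)(+5.6)+(8 × 10⁻⁴)(+0.57) = -7.8 × 10⁻⁴ → UNSTABLE
  110–190 m: −αΔT+βΔS = −(2.2 × 10⁻⁴)(+1.1)+(8 × 10⁻⁴)(+0.54) = 1.9 × 10⁻⁴ → stable
The 109–110 m interval has Δρ < 0: lighter water underlies denser water.

109–110 m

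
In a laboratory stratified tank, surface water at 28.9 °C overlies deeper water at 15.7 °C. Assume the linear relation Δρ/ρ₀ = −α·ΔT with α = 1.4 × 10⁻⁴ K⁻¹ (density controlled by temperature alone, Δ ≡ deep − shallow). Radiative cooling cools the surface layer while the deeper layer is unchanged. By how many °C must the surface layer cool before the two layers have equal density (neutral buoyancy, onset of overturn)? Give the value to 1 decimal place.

With temperature the only control, equal density requires T_surf′ = T_deep.
T_surf′ = 15.7 °C.
Cooling required: 28.9 − 15.7 = 13.2 °C.

13.2 °C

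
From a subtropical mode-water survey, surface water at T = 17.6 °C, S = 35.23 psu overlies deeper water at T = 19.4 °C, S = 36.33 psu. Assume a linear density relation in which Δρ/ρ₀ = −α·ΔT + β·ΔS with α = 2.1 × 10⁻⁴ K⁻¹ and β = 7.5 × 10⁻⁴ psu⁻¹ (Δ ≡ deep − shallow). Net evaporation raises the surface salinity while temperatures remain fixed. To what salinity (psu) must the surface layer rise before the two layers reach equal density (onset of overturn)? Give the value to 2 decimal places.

Neutral buoyancy requires −α(T_deep − T_surf) + β(S_deep − S_surf′) = 0.
S_surf′ = S_deep − (α/β)·ΔT = 36.33 − (2.1 × 10⁻⁴/7.5 × 10⁻⁴)·(+1.8) = 35.8260 psu.
Increase required: 35.8260 − 35.23 = 0.5960 psu.

35.83 psu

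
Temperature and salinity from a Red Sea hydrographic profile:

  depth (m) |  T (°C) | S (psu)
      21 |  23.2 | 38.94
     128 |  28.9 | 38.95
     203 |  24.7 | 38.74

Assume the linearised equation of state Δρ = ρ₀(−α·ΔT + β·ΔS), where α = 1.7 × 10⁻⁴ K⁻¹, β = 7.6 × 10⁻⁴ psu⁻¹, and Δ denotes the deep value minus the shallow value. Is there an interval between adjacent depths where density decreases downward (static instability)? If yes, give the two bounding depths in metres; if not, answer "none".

21–128 m

Evaluate Δρ/ρ₀ = −αΔT + βΔS across each adjacent pair:
  21–128 m: −αΔT+βΔS = −(1.7 × 10⁻⁴)(+5.7)+(7.6 × 10⁻⁴)(+0.01) = -9.6 × 10⁻⁴ → UNSTABLE
  128–203 m: −αΔT+βΔS = −(1.7 × 10⁻⁴)(-4.2)+(7.6 × 10⁻⁴)(-0.21) = 5.5 × 10⁻⁴ → stable
The 21–128 m interval has Δρ < 0: lighter water underlies denser water.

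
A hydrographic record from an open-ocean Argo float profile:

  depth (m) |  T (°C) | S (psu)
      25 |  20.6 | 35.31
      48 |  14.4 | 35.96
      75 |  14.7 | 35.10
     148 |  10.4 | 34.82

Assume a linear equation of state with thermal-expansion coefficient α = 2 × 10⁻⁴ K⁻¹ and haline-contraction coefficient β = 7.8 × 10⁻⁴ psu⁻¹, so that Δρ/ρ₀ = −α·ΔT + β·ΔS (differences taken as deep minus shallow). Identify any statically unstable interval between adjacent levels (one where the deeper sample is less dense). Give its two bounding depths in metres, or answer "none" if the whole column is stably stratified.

Evaluate Δρ/ρ₀ = −αΔT + βΔS across each adjacent pair:
  25–48 m: −αΔT+βΔS = −(2 × 10⁻⁴)(-6.2)+(7.8 × 10⁻⁴)(+0.65) = 1.7 × 10⁻³ → stable
  48–75 m: −αΔT+βΔS = −(2 × 10⁻⁴)(+0.3)+(7.8 × 10⁻⁴)(-0.86) = -7.3 × 10⁻⁴ → UNSTABLE
  75–148 m: −αΔT+βΔS = −(2 × 10⁻⁴)(-4.3)+(7.8 × 10⁻⁴)(-0.28) = 6.4 × 10⁻⁴ → stable
The 48–75 m interval has Δρ < 0: lighter water underlies denser water.

48–75 m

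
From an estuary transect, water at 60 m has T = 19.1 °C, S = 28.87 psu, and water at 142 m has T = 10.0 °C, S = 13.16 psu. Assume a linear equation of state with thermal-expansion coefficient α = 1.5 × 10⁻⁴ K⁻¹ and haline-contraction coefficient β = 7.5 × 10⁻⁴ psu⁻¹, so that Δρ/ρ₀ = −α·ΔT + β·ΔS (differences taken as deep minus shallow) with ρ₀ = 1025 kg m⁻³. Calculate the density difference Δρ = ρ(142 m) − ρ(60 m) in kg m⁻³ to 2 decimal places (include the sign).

ΔT = -9.1 K, ΔS = -15.71 psu (deep − shallow).
Δρ/ρ₀ = −(1.5 × 10⁻⁴)(-9.1) + (7.5 × 10⁻⁴)(-15.71) = -0.0104175.
Δρ = 1025 × (-0.0104175) = -10.68 kg m⁻³.
Negative Δρ: lighter below, statically unstable.

-10.68 kg m⁻³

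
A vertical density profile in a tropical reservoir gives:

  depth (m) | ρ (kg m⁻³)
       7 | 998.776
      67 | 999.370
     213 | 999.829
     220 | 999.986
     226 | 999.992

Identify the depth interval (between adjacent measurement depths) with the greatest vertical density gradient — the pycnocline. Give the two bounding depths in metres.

Compute the density gradient over each adjacent pair:
  7–67 m: Δρ/Δz = 0.594/60 = 9.9 × 10⁻³ kg m⁻⁴
  67–213 m: Δρ/Δz = 0.459/146 = 3.1 × 10⁻³ kg m⁻⁴
  213–220 m: Δρ/Δz = 0.157/7 = 0.022 kg m⁻⁴
  220–226 m: Δρ/Δz = 0.006/6 = 1.0 × 10⁻³ kg m⁻⁴
The largest gradient is in the 213–220 m interval — the pycnocline.

213–220 m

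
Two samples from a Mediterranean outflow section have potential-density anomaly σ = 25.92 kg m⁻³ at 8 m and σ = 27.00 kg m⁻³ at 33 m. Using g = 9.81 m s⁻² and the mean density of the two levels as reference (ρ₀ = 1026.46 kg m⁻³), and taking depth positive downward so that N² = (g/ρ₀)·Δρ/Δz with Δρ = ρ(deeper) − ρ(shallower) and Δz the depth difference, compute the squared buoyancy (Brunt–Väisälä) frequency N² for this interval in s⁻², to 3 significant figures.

Δρ = 1027.00 − 1025.92 = 1.08 kg m⁻³ over Δz = 33 − 8 = 25 m.
N² = (9.81/1026.46) × (1.08/25) = 4.1287 × 10⁻⁴ s⁻² ≈ 4.13 × 10⁻⁴ s⁻².

4.13 × 10⁻⁴ s⁻²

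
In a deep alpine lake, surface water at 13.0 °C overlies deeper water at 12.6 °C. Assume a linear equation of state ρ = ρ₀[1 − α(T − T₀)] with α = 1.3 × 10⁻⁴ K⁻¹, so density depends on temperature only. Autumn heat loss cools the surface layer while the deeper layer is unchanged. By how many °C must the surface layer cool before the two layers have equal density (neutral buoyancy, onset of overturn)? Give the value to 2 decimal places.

0.40 °C

With temperature the only control, equal density requires T_surf′ = T_deep.
T_surf′ = 12.6 °C.
Cooling required: 13.0 − 12.6 = 0.40 °C.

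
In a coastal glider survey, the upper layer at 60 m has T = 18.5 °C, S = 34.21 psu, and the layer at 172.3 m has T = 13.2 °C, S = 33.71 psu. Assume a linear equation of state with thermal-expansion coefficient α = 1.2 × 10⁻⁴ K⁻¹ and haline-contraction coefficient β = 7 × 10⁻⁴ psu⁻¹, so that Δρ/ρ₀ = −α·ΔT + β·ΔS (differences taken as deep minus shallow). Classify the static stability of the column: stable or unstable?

ΔT = 13.2 − 18.5 = -5.3 K and ΔS = 33.71 − 34.21 = -0.50 psu (deep − shallow).
−αΔT = 6.36 × 10⁻⁴; βΔS = -3.50 × 10⁻⁴; sum Δρ/ρ₀ = 2.86 × 10⁻⁴.
Δρ/ρ₀ > 0, so Δρ > 0: deeper water is denser → statically stable.

stable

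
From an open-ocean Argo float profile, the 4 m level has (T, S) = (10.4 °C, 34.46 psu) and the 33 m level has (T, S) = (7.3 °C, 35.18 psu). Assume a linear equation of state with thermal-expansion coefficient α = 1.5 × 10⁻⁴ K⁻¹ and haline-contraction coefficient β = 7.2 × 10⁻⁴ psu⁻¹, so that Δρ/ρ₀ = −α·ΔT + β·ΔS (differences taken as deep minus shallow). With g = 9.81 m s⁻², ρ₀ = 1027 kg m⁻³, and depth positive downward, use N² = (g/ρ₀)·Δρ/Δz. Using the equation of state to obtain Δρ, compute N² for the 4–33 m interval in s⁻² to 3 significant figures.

ΔT = -3.1 K, ΔS = +0.72 psu (deep − shallow).
Δρ/ρ₀ = −αΔT + βΔS = 4.65 × 10⁻⁴ + 5.184 × 10⁻⁴ = 9.834 × 10⁻⁴, so Δρ ≈ 1.010 kg m⁻³.
N² = (g/ρ₀)·Δρ/Δz = g·(Δρ/ρ₀)/Δz = 9.81 × 9.834 × 10⁻⁴ / 29 = 3.3266 × 10⁻⁴ s⁻² ≈ 3.33 × 10⁻⁴ s⁻².

3.33 × 10⁻⁴ s⁻²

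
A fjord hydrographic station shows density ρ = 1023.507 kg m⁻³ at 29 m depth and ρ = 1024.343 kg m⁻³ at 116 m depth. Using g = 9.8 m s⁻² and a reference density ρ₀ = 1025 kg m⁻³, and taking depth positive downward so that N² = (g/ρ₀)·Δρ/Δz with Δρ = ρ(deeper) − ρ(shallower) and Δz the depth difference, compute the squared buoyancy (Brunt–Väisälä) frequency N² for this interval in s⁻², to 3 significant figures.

Δρ = 1024.343 − 1023.507 = 0.836 kg m⁻³ over Δz = 116 − 29 = 87 m.
N² = (9.8/1025) × (0.836/87) = 9.1873 × 10⁻⁵ s⁻² ≈ 9.19 × 10⁻⁵ s⁻².

9.19 × 10⁻⁵ s⁻²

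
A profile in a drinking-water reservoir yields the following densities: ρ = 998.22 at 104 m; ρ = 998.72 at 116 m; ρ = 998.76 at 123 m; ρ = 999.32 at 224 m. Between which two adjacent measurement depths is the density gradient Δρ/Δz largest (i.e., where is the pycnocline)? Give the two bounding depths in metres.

104–116 m

Compute the density gradient over each adjacent pair:
  104–116 m: Δρ/Δz = 0.50/12 = 0.042 kg m⁻⁴
  116–123 m: Δρ/Δz = 0.04/7 = 5.7 × 10⁻³ kg m⁻⁴
  123–224 m: Δρ/Δz = 0.56/101 = 5.5 × 10⁻³ kg m⁻⁴
The largest gradient is in the 104–116 m interval — the pycnocline.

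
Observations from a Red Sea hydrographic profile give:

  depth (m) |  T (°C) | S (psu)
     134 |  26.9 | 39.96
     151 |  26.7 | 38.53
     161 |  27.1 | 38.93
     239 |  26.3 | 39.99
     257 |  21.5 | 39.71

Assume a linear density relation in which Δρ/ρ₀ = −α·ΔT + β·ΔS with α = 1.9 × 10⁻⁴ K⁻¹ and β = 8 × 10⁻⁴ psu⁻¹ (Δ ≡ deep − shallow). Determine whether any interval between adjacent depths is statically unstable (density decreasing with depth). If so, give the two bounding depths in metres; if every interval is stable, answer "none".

134–151 m

Evaluate Δρ/ρ₀ = −αΔT + βΔS across each adjacent pair:
  134–151 m: −αΔT+βΔS = −(1.9 × 10⁻⁴)(-0.2)+(8 × 10⁻⁴)(-1.43) = -1.1 × 10⁻³ → UNSTABLE
  151–161 m: −αΔT+βΔS = −(1.9 × 10⁻⁴)(+0.4)+(8 × 10⁻⁴)(+0.40) = 2.4 × 10⁻⁴ → stable
  161–239 m: −αΔT+βΔS = −(1.9 × 10⁻⁴)(-0.8)+(8 × 10⁻⁴)(+1.06) = 1.0 × 10⁻³ → stable
  239–257 m: −αΔT+βΔS = −(1.9 × 10⁻⁴)(-4.8)+(8 × 10⁻⁴)(-0.28) = 6.9 × 10⁻⁴ → stable
The 134–151 m interval has Δρ < 0: lighter water underlies denser water.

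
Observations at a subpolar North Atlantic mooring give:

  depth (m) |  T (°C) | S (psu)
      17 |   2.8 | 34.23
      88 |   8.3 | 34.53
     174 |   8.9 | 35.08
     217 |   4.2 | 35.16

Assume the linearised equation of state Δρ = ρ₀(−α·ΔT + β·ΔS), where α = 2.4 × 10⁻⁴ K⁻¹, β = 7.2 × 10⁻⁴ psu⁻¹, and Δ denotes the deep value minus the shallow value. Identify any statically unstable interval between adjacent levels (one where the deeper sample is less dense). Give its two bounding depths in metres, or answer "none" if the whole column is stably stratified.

Evaluate Δρ/ρ₀ = −αΔT + βΔS across each adjacent pair:
  17–88 m: −αΔT+βΔS = −(2.4 × 10⁻⁴)(+5.5)+(7.2 × 10⁻⁴)(+0.30) = -1.1 × 10⁻³ → UNSTABLE
  88–174 m: −αΔT+βΔS = −(2.4 × 10⁻⁴)(+0.6)+(7.2 × 10⁻⁴)(+0.55) = 2.5 × 10⁻⁴ → stable
  174–217 m: −αΔT+βΔS = −(2.4 × 10⁻⁴)(-4.7)+(7.2 × 10⁻⁴)(+0.08) = 1.2 × 10⁻³ → stable
The 17–88 m interval has Δρ < 0: lighter water underlies denser water.

17–88 m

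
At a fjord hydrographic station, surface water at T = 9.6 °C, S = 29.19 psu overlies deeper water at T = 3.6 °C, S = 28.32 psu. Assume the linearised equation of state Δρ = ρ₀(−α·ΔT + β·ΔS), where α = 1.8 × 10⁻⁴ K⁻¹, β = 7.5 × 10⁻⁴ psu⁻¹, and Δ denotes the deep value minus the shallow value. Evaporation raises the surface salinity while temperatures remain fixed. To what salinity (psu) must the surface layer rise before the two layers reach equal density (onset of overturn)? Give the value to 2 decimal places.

29.76 psu

Neutral buoyancy requires −α(T_deep − T_surf) + β(S_deep − S_surf′) = 0.
S_surf′ = S_deep − (α/β)·ΔT = 28.32 − (1.8 × 10⁻⁴/7.5 × 10⁻⁴)·(-6.0) = 29.7600 psu.
Increase required: 29.7600 − 29.19 = 0.5700 psu.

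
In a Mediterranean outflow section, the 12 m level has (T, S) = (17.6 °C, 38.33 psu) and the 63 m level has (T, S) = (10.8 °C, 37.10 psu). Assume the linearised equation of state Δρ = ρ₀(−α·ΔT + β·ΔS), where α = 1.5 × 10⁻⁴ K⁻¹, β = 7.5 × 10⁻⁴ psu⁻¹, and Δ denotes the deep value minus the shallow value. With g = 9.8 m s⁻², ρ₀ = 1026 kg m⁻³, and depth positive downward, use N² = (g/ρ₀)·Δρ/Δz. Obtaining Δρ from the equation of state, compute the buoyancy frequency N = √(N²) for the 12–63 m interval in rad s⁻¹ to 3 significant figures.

ΔT = -6.8 K, ΔS = -1.23 psu (deep − shallow).
Δρ/ρ₀ = −αΔT + βΔS = 1.02 × 10⁻³ − 9.225 × 10⁻⁴ = 9.75 × 10⁻⁵, so Δρ ≈ 0.1000 kg m⁻³.
N² = (g/ρ₀)·Δρ/Δz = g·(Δρ/ρ₀)/Δz = 9.8 × 9.75 × 10⁻⁵ / 51 = 1.8735 × 10⁻⁵ s⁻².
N = √(1.8735 × 10⁻⁵) = 4.3284 × 10⁻³ rad s⁻¹ ≈ 4.33 × 10⁻³ rad s⁻¹.

4.33 × 10⁻³ rad s⁻¹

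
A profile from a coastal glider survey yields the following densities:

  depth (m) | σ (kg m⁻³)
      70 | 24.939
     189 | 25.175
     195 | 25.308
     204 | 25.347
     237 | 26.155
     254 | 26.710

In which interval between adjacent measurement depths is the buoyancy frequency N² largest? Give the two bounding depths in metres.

237–254 m

Compute the density gradient over each adjacent pair:
  70–189 m: Δρ/Δz = 0.236/119 = 2.0 × 10⁻³ kg m⁻⁴
  189–195 m: Δρ/Δz = 0.133/6 = 0.022 kg m⁻⁴
  195–204 m: Δρ/Δz = 0.039/9 = 4.3 × 10⁻³ kg m⁻⁴
  204–237 m: Δρ/Δz = 0.808/33 = 0.024 kg m⁻⁴
  237–254 m: Δρ/Δz = 0.555/17 = 0.033 kg m⁻⁴
The largest gradient is in the 237–254 m interval — the pycnocline.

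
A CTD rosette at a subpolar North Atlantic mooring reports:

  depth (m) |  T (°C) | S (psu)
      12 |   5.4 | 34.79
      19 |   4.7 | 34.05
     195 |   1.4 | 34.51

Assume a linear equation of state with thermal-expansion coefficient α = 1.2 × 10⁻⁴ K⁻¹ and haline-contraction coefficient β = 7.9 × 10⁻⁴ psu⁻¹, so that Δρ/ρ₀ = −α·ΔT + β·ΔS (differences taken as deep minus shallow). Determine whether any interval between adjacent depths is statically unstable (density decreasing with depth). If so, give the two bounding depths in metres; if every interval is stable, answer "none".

Evaluate Δρ/ρ₀ = −αΔT + βΔS across each adjacent pair:
  12–19 m: −αΔT+βΔS = −(1.2 × 10⁻⁴)(-0.7)+(7.9 × 10⁻⁴)(-0.74) = -5.0 × 10⁻⁴ → UNSTABLE
  19–195 m: −αΔT+βΔS = −(1.2 × 10⁻⁴)(-3.3)+(7.9 × 10⁻⁴)(+0.46) = 7.6 × 10⁻⁴ → stable
The 12–19 m interval has Δρ < 0: lighter water underlies denser water.

12–19 m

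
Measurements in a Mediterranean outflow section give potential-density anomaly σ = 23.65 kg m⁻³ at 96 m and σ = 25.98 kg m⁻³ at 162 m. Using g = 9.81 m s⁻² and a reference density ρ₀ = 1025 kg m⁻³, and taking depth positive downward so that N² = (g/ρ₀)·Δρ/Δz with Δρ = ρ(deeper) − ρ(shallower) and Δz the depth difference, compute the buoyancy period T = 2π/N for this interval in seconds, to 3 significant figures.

342 s

Δρ = 1025.98 − 1023.65 = 2.33 kg m⁻³ over Δz = 162 − 96 = 66 m.
N² = (9.81/1025) × (2.33/66) = 3.3788 × 10⁻⁴ s⁻².
N = √(3.3788 × 10⁻⁴) = 0.018382 rad s⁻¹, so T = 2π/N = 341.81 s ≈ 342 s.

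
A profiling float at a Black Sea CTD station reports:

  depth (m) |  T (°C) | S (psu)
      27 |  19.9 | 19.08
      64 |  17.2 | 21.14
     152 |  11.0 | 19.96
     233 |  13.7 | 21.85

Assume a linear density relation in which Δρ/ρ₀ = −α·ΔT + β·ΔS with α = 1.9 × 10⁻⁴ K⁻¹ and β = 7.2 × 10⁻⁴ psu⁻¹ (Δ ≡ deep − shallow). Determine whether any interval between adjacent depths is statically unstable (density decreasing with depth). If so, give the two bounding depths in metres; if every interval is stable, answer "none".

none

Evaluate Δρ/ρ₀ = −αΔT + βΔS across each adjacent pair:
  27–64 m: −αΔT+βΔS = −(1.9 × 10⁻⁴)(-2.7)+(7.2 × 10⁻⁴)(+2.06) = 2.0 × 10⁻³ → stable
  64–152 m: −αΔT+βΔS = −(1.9 × 10⁻⁴)(-6.2)+(7.2 × 10⁻⁴)(-1.18) = 3.3 × 10⁻⁴ → stable
  152–233 m: −αΔT+βΔS = −(1.9 × 10⁻⁴)(+2.7)+(7.2 × 10⁻⁴)(+1.89) = 8.5 × 10⁻⁴ → stable
Every interval has Δρ > 0: the column is stably stratified throughout.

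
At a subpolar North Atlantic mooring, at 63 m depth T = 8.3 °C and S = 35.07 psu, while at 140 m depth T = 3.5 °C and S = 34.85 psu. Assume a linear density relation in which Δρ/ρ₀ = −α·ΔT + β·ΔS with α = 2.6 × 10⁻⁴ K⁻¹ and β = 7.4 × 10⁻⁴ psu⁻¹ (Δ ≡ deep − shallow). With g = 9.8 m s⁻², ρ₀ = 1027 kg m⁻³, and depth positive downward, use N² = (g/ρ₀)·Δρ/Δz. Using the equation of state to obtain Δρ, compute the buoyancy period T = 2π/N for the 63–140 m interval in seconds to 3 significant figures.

ΔT = -4.8 K, ΔS = -0.22 psu (deep − shallow).
Δρ/ρ₀ = −αΔT + βΔS = 1.248 × 10⁻³ − 1.628 × 10⁻⁴ = 1.0852 × 10⁻³, so Δρ ≈ 1.115 kg m⁻³.
N² = (g/ρ₀)·Δρ/Δz = g·(Δρ/ρ₀)/Δz = 9.8 × 1.0852 × 10⁻³ / 77 = 1.3812 × 10⁻⁴ s⁻².
N = √(1.3812 × 10⁻⁴) = 0.011752 rad s⁻¹ → T = 2π/N = 534.65 s ≈ 535 s.

535 s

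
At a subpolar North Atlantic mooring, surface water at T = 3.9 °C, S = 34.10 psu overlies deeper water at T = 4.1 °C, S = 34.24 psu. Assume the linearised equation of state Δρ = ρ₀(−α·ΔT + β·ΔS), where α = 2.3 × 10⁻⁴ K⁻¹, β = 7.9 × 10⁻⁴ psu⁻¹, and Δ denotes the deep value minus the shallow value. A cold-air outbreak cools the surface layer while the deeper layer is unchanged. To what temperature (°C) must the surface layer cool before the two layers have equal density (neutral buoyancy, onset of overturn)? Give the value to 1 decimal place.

Neutral buoyancy requires Δρ = 0, i.e. −α(T_deep − T_surf′) + β(S_deep − S_surf) = 0.
T_surf′ = T_deep − (β/α)·ΔS = 4.1 − (7.9 × 10⁻⁴/2.3 × 10⁻⁴)·(+0.14) = 3.619 °C.
Cooling required: 3.9 − (3.619) = 0.281 °C.

3.6 °C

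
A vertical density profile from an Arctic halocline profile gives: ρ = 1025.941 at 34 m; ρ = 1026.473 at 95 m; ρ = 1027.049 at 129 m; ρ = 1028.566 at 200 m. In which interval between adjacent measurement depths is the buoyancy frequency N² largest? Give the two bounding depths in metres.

Compute the density gradient over each adjacent pair:
  34–95 m: Δρ/Δz = 0.532/61 = 8.7 × 10⁻³ kg m⁻⁴
  95–129 m: Δρ/Δz = 0.576/34 = 0.017 kg m⁻⁴
  129–200 m: Δρ/Δz = 1.517/71 = 0.021 kg m⁻⁴
The largest gradient is in the 129–200 m interval — the pycnocline.

129–200 m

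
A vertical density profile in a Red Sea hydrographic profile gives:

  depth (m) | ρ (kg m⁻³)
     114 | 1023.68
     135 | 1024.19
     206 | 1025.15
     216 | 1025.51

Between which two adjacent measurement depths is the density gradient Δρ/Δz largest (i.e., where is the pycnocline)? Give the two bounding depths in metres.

206–216 m

Compute the density gradient over each adjacent pair:
  114–135 m: Δρ/Δz = 0.51/21 = 0.024 kg m⁻⁴
  135–206 m: Δρ/Δz = 0.96/71 = 0.014 kg m⁻⁴
  206–216 m: Δρ/Δz = 0.36/10 = 0.036 kg m⁻⁴
The largest gradient is in the 206–216 m interval — the pycnocline.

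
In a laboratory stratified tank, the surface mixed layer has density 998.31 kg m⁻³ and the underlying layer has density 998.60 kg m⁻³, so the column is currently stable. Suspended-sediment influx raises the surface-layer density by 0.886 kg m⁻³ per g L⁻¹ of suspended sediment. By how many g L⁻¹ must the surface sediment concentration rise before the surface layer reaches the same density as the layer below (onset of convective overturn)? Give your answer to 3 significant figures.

Density deficit of the surface layer: 998.60 − 998.31 = 0.29 kg m⁻³.
Required change = 0.29 / 0.886 = 0.327 g L⁻¹.

0.327 g L⁻¹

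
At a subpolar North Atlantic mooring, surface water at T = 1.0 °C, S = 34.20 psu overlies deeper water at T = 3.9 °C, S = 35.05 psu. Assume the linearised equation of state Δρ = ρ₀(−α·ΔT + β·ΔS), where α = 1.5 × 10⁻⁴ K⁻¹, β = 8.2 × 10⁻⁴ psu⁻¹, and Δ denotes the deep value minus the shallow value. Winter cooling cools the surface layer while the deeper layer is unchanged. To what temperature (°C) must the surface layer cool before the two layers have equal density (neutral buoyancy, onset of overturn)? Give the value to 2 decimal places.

-0.75 °C

Neutral buoyancy requires Δρ = 0, i.e. −α(T_deep − T_surf′) + β(S_deep − S_surf) = 0.
T_surf′ = T_deep − (β/α)·ΔS = 3.9 − (8.2 × 10⁻⁴/1.5 × 10⁻⁴)·(+0.85) = -0.7467 °C.
Cooling required: 1.0 − (-0.7467) = 1.7467 °C.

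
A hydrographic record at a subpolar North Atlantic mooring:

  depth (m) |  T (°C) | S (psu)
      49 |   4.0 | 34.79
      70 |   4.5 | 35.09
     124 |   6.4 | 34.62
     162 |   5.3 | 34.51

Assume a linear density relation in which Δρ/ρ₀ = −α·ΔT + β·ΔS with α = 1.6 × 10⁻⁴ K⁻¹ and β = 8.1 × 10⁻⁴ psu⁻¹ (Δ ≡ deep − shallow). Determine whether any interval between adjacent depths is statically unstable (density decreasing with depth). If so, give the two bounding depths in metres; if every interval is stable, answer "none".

70–124 m

Evaluate Δρ/ρ₀ = −αΔT + βΔS across each adjacent pair:
  49–70 m: −αΔT+βΔS = −(1.6 × 10⁻⁴)(+0.5)+(8.1 × 10⁻⁴)(+0.30) = 1.6 × 10⁻⁴ → stable
  70–124 m: −αΔT+βΔS = −(1.6 × 10⁻⁴)(+1.9)+(8.1 × 10⁻⁴)(-0.47) = -6.8 × 10⁻⁴ → UNSTABLE
  124–162 m: −αΔT+βΔS = −(1.6 × 10⁻⁴)(-1.1)+(8.1 × 10⁻⁴)(-0.11) = 8.7 × 10⁻⁵ → stable
The 70–124 m interval has Δρ < 0: lighter water underlies denser water.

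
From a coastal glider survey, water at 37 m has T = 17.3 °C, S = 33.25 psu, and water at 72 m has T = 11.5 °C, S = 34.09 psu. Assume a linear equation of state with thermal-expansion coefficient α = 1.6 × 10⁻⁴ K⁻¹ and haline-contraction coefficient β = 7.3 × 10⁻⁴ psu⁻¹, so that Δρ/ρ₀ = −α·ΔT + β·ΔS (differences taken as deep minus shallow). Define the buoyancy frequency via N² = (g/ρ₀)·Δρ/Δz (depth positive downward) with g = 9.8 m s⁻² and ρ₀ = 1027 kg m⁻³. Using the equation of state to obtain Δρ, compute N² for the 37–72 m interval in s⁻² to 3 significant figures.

4.32 × 10⁻⁴ s⁻²

ΔT = -5.8 K, ΔS = +0.84 psu (deep − shallow).
Δρ/ρ₀ = −αΔT + βΔS = 9.28 × 10⁻⁴ + 6.132 × 10⁻⁴ = 1.5412 × 10⁻³, so Δρ ≈ 1.583 kg m⁻³.
N² = (g/ρ₀)·Δρ/Δz = g·(Δρ/ρ₀)/Δz = 9.8 × 1.5412 × 10⁻³ / 35 = 4.3154 × 10⁻⁴ s⁻² ≈ 4.32 × 10⁻⁴ s⁻².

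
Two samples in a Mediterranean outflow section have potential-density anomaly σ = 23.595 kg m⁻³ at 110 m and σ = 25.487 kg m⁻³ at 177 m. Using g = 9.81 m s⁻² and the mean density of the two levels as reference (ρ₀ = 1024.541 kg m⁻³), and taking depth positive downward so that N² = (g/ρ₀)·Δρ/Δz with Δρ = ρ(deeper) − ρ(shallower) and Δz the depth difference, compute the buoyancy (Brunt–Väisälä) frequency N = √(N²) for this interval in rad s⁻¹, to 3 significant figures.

0.0164 rad s⁻¹

Δρ = 1025.487 − 1023.595 = 1.892 kg m⁻³ over Δz = 177 − 110 = 67 m.
N² = (9.81/1024.541) × (1.892/67) = 2.7039 × 10⁻⁴ s⁻².
N = √(2.7039 × 10⁻⁴) = 0.016444 rad s⁻¹ ≈ 0.0164 rad s⁻¹.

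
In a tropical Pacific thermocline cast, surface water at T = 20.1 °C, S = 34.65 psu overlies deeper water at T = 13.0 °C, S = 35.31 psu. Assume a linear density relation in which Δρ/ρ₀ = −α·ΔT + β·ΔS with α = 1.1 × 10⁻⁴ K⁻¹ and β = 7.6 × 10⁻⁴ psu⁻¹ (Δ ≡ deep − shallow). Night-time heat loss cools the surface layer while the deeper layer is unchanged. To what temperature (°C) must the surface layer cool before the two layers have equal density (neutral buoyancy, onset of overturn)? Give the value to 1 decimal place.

Neutral buoyancy requires Δρ = 0, i.e. −α(T_deep − T_surf′) + β(S_deep − S_surf) = 0.
T_surf′ = T_deep − (β/α)·ΔS = 13.0 − (7.6 × 10⁻⁴/1.1 × 10⁻⁴)·(+0.66) = 8.440 °C.
Cooling required: 20.1 − (8.440) = 11.660 °C.

8.4 °C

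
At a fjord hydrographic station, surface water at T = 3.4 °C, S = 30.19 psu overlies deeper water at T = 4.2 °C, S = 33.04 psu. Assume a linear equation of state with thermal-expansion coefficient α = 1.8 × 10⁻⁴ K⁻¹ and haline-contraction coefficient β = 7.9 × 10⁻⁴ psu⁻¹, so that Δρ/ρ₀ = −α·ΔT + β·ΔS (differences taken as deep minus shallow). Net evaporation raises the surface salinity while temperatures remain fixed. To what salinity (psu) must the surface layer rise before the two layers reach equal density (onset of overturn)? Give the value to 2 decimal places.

32.86 psu

Neutral buoyancy requires −α(T_deep − T_surf) + β(S_deep − S_surf′) = 0.
S_surf′ = S_deep − (α/β)·ΔT = 33.04 − (1.8 × 10⁻⁴/7.9 × 10⁻⁴)·(+0.8) = 32.8577 psu.
Increase required: 32.8577 − 30.19 = 2.6677 psu.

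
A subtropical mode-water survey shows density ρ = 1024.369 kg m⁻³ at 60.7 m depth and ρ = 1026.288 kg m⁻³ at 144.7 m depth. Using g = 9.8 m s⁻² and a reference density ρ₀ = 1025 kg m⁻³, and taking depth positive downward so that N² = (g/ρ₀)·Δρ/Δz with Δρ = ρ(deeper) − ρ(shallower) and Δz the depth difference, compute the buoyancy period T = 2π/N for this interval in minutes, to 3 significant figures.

7.09 min

Δρ = 1026.288 − 1024.369 = 1.919 kg m⁻³ over Δz = 144.7 − 60.7 = 84 m.
N² = (9.8/1025) × (1.919/84) = 2.1842 × 10⁻⁴ s⁻².
N = √(2.1842 × 10⁻⁴) = 0.014779 rad s⁻¹, so T = 2π/N = 425.14 s = 7.0857 min ≈ 7.09 min.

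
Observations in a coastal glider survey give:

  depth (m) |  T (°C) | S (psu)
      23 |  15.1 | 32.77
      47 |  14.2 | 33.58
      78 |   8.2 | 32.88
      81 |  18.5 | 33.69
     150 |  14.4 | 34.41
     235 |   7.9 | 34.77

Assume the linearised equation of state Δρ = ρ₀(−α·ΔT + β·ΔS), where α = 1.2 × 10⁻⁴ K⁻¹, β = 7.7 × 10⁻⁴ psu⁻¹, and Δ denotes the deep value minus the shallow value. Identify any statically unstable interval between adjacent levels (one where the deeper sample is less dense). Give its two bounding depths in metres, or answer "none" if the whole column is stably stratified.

Evaluate Δρ/ρ₀ = −αΔT + βΔS across each adjacent pair:
  23–47 m: −αΔT+βΔS = −(1.2 × 10⁻⁴)(-0.9)+(7.7 × 10⁻⁴)(+0.81) = 7.3 × 10⁻⁴ → stable
  47–78 m: −αΔT+βΔS = −(1.2 × 10⁻⁴)(-6.0)+(7.7 × 10⁻⁴)(-0.70) = 1.8 × 10⁻⁴ → stable
  78–81 m: −αΔT+βΔS = −(1.2 × 10⁻⁴)(+10.3)+(7.7 × 10⁻⁴)(+0.81) = -6.1 × 10⁻⁴ → UNSTABLE
  81–150 m: −αΔT+βΔS = −(1.2 × 10⁻⁴)(-4.1)+(7.7 × 10⁻⁴)(+0.72) = 1.0 × 10⁻³ → stable
  150–235 m: −αΔT+βΔS = −(1.2 × 10⁻⁴)(-6.5)+(7.7 × 10⁻⁴)(+0.36) = 1.1 × 10⁻³ → stable
The 78–81 m interval has Δρ < 0: lighter water underlies denser water.

78–81 m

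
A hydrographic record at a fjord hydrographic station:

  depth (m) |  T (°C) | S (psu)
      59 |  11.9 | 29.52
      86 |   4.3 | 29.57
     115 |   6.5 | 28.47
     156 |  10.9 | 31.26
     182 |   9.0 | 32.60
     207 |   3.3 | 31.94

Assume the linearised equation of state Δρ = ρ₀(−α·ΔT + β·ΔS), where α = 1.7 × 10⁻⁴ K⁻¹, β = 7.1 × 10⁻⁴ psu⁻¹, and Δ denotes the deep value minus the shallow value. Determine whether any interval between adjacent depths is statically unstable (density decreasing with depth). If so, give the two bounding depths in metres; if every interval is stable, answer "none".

86–115 m

Evaluate Δρ/ρ₀ = −αΔT + βΔS across each adjacent pair:
  59–86 m: −αΔT+βΔS = −(1.7 × 10⁻⁴)(-7.6)+(7.1 × 10⁻⁴)(+0.05) = 1.3 × 10⁻³ → stable
  86–115 m: −αΔT+βΔS = −(1.7 × 10⁻⁴)(+2.2)+(7.1 × 10⁻⁴)(-1.10) = -1.2 × 10⁻³ → UNSTABLE
  115–156 m: −αΔT+βΔS = −(1.7 × 10⁻⁴)(+4.4)+(7.1 × 10⁻⁴)(+2.79) = 1.2 × 10⁻³ → stable
  156–182 m: −αΔT+βΔS = −(1.7 × 10⁻⁴)(-1.9)+(7.1 × 10⁻⁴)(+1.34) = 1.3 × 10⁻³ → stable
  182–207 m: −αΔT+βΔS = −(1.7 × 10⁻⁴)(-5.7)+(7.1 × 10⁻⁴)(-0.66) = 5.0 × 10⁻⁴ → stable
The 86–115 m interval has Δρ < 0: lighter water underlies denser water.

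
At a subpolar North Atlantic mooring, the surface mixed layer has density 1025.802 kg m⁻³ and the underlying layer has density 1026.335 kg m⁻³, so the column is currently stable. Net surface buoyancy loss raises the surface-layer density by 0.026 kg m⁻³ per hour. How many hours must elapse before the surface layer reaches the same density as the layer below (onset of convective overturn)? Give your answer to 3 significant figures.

20.5 hours

Density deficit of the surface layer: 1026.335 − 1025.802 = 0.533 kg m⁻³.
Required change = 0.533 / 0.026 = 20.5 hours.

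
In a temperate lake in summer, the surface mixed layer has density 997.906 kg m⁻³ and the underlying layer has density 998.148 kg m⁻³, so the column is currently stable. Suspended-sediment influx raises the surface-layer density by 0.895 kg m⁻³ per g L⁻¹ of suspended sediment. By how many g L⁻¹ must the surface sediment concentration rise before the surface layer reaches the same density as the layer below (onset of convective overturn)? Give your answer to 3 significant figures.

0.270 g L⁻¹

Density deficit of the surface layer: 998.148 − 997.906 = 0.242 kg m⁻³.
Required change = 0.242 / 0.895 = 0.270 g L⁻¹.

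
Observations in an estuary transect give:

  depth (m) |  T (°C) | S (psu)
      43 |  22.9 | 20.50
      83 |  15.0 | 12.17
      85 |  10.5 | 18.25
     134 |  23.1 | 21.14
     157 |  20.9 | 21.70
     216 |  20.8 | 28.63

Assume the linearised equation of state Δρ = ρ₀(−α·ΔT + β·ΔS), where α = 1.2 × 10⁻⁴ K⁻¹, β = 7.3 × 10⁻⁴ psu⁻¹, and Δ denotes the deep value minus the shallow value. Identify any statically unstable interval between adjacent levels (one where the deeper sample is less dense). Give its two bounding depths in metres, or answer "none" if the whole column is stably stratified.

Evaluate Δρ/ρ₀ = −αΔT + βΔS across each adjacent pair:
  43–83 m: −αΔT+βΔS = −(1.2 × 10⁻⁴)(-7.9)+(7.3 × 10⁻⁴)(-8.33) = -5.1 × 10⁻³ → UNSTABLE
  83–85 m: −αΔT+βΔS = −(1.2 × 10⁻⁴)(-4.5)+(7.3 × 10⁻⁴)(+6.08) = 5.0 × 10⁻³ → stable
  85–134 m: −αΔT+βΔS = −(1.2 × 10⁻⁴)(+12.6)+(7.3 × 10⁻⁴)(+2.89) = 6.0 × 10⁻⁴ → stable
  134–157 m: −αΔT+βΔS = −(1.2 × 10⁻⁴)(-2.2)+(7.3 × 10⁻⁴)(+0.56) = 6.7 × 10⁻⁴ → stable
  157–216 m: −αΔT+βΔS = −(1.2 × 10⁻⁴)(-0.1)+(7.3 × 10⁻⁴)(+6.93) = 5.1 × 10⁻³ → stable
The 43–83 m interval has Δρ < 0: lighter water underlies denser water.

43–83 m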